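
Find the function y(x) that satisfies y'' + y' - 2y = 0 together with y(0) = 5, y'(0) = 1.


Characteristic roots of r² + r - 2 = 0 are -2, 1.
General solution y = c₁ e^(-2x) + c₂ e^(x).
Apply y(0) = 5: c₁ + c₂ = 5. Apply y'(0) = 1: -2 c₁ + 1 c₂ = 1.
Solve: c₁ = 4/3, c₂ = 11/3.
Particular solution: y = (4/3)e^(-2x) + (11/3)e^(x).


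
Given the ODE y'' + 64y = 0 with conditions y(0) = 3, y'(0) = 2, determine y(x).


Characteristic roots of r² + 64 = 0 are ±8i, so y = C₁cos(8x) + C₂sin(8x).
Apply y(0) = 3: C₁ = 3. Differentiate and apply y'(0) = 2: 8·C₂ = 2, so C₂ = 1/4.
Particular solution: y = 3cos(8x) + (1/4)sin(8x).


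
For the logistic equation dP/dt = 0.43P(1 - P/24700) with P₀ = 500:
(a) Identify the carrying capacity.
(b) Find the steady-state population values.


Logistic ODE dP/dt = 0.43P(1 - P/24700) has equilibria where dP/dt = 0, i.e. P = 0 or P = 24700.
The coefficient (1 - P/K) = 0 when P = K, identifying K = 24700 as the carrying capacity.
(a) K = 24700; (b) equilibria P = 0 and P = 24700.


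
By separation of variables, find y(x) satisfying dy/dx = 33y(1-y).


Separate: dy/[y(1-y)] = 33 dx.
Partial fractions: 1/[y(1-y)] = 1/y + 1/(1-y).
Integrate: ln|y/(1-y)| = 33x + C₀.
Solve for y: y = 1/(1 + Ce^(-33x)).


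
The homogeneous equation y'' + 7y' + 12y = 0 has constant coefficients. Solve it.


Characteristic equation: r² + 7r + 12 = 0.
Factor: (r + 3)(r + 4) = 0 ⇒ r = -3, -4 (distinct real).
General solution: y = C₁e^(-3x) + C₂e^(-4x).


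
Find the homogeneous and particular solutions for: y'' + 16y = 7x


Homogeneous: r² + 16 = 0 ⇒ r = ±4i, y_h = C₁cos(4x) + C₂sin(4x).
Polynomial forcing; try y_p = Ax + B. Then y_p'' + 16 y_p = 16(Ax + B) = 7x, so B = 0 and A = 7/16.
General solution: y = C₁cos(4x) + C₂sin(4x) + (7/16)x.


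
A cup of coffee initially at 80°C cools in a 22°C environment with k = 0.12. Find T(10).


Newton's law: dT/dt = -k(T - T_a) has solution T(t) = T_a + (T₀ - T_a)e^(-kt).
Plug in T_a = 22, T₀ = 80, k = 0.12, t = 10: T(10) = 22 + (58)e^(-1.20) ≈ 39.5°C.


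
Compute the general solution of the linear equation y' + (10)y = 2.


P(x) = 10, Q(x) = 2; integrating factor μ = e^(10x).
(μ y)' = 2e^(10x) ⇒ μ y = (1/5)e^(10x) + C.
Divide by μ: y = 1/5 + Ce^(-10x).


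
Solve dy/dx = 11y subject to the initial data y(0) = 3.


General solution of y' = 11y is y = Ce^(11x).
Apply y(0) = 3: C = 3.
Particular solution: y = 3e^(11x).


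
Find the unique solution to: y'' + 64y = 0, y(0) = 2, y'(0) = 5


Characteristic roots of r² + 64 = 0 are ±8i, so y = C₁cos(8x) + C₂sin(8x).
Apply y(0) = 2: C₁ = 2. Differentiate and apply y'(0) = 5: 8·C₂ = 5, so C₂ = 5/8.
Particular solution: y = 2cos(8x) + (5/8)sin(8x).


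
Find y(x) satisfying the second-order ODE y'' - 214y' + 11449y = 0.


Characteristic equation: r² - 214r + 11449 = 0, i.e. (r - 107)² = 0.
Repeated root r = 107; include an x factor for the second linearly independent solution.
General solution: y = (C₁ + C₂x)e^(107x).


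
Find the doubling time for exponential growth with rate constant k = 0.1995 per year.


Exponential growth: P(t) = P₀ e^(0.1995t). Set P(t)/P₀ = 2: e^(0.1995t) = 2.
Solve: t = ln(2)/0.1995 ≈ 3.47 years.


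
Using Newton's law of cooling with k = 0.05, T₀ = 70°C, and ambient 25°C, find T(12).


Newton's law: dT/dt = -k(T - T_a) has solution T(t) = T_a + (T₀ - T_a)e^(-kt).
Plug in T_a = 25, T₀ = 70, k = 0.05, t = 12: T(12) = 25 + (45)e^(-0.60) ≈ 49.7°C.


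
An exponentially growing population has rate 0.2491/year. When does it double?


Exponential growth: P(t) = P₀ e^(0.2491t). Set P(t)/P₀ = 2: e^(0.2491t) = 2.
Solve: t = ln(2)/0.2491 ≈ 2.78 years.


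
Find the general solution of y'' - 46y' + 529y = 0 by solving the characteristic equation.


Characteristic equation: r² - 46r + 529 = 0, i.e. (r - 23)² = 0.
Repeated root r = 23; include an x factor for the second linearly independent solution.
General solution: y = (C₁ + C₂x)e^(23x).


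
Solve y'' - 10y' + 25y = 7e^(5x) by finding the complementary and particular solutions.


Characteristic polynomial (r - 5)² = 0; repeated root r = 5.
y_h = (C₁ + C₂x)e^(5x). Forcing matches the repeated root (resonance), so try y_p = Ax² e^(5x).
Substitute and solve for A: 2A = 7, so A = 7/2.
General solution: y = (C₁ + C₂x + (7/2)x²)e^(5x).


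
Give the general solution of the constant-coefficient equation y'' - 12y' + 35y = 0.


Characteristic equation: r² - 12r + 35 = 0.
Factor: (r - 7)(r - 5) = 0 ⇒ r = 7, 5 (distinct real).
General solution: y = C₁e^(7x) + C₂e^(5x).


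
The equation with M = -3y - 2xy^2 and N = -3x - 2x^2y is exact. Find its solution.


Check exactness: ∂M/∂y = -3 - 4xy and ∂N/∂x = -3 - 4xy; equal, so the equation is exact.
Integrate M with respect to x (treating y as constant): ∫M dx = -3xy - x^2y^2 + h(y).
Differentiate w.r.t. y and set equal to N: all terms match, so h'(y) = 0 and h is a constant absorbed into C.
General solution: -3xy - x^2y^2 = C.


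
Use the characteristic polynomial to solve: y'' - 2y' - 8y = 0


Characteristic equation: r² - 2r - 8 = 0.
Factor: (r + 2)(r - 4) = 0 ⇒ r = -2, 4 (distinct real).
General solution: y = C₁e^(-2x) + C₂e^(4x).


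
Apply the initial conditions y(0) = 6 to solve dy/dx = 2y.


General solution of y' = 2y is y = Ce^(2x).
Apply y(0) = 6: C = 6.
Particular solution: y = 6e^(2x).


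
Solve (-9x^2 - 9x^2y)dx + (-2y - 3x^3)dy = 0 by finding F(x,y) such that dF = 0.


Check exactness: ∂M/∂y = -9x^2 and ∂N/∂x = -9x^2; equal, so the equation is exact.
Integrate M with respect to x (treating y as constant): ∫M dx = -3x^3 - 3x^3y + h(y).
Differentiate w.r.t. y and set equal to N: the x-dependent terms already match, leaving h'(y) = -2y. Integrate: h(y) = -y^2.
So F(x,y) = -3x^3 - y^2 - 3x^3y.
General solution: -3x^3 - y^2 - 3x^3y = C.


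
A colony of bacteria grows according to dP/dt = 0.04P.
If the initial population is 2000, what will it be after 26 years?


The ODE dP/dt = 0.04P has solution P(t) = P(0)e^(0.04t).
Substitute P(0) = 2000 and t = 26: P(26) = 2000 e^(1.04) ≈ 5658.


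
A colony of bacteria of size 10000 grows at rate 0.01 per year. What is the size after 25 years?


The ODE dP/dt = 0.01P has solution P(t) = P(0)e^(0.01t).
Substitute P(0) = 10000 and t = 25: P(25) = 10000 e^(0.25) ≈ 12840.


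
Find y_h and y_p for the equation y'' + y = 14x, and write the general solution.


Homogeneous: r² + 1 = 0 ⇒ r = ±1i, y_h = C₁cos(x) + C₂sin(x).
Polynomial forcing; try y_p = Ax + B. Then y_p'' + 1 y_p = 1(Ax + B) = 14x, so B = 0 and A = 14.
General solution: y = C₁cos(x) + C₂sin(x) + 14x.


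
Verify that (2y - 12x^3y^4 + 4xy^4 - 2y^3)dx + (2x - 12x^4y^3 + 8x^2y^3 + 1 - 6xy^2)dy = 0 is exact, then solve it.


Check exactness: ∂M/∂y = 2 - 48x^3y^3 + 16xy^3 - 6y^2 and ∂N/∂x = 2 - 48x^3y^3 + 16xy^3 - 6y^2; equal, so the equation is exact.
Integrate M with respect to x (treating y as constant): ∫M dx = 2xy - 3x^4y^4 + 2x^2y^4 - 2xy^3 + h(y).
Differentiate w.r.t. y and set equal to N: the x-dependent terms already match, leaving h'(y) = 1. Integrate: h(y) = y.
So F(x,y) = 2xy - 3x^4y^4 + 2x^2y^4 + y - 2xy^3.
General solution: 2xy - 3x^4y^4 + 2x^2y^4 + y - 2xy^3 = C.


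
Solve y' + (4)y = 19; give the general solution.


P(x) = 4, Q(x) = 19; integrating factor μ = e^(4x).
(μ y)' = 19e^(4x) ⇒ μ y = (19/4)e^(4x) + C.
Divide by μ: y = 19/4 + Ce^(-4x).


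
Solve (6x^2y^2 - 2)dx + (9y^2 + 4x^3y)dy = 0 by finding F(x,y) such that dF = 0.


Check exactness: ∂M/∂y = 12x^2y and ∂N/∂x = 12x^2y; equal, so the equation is exact.
Integrate M with respect to x (treating y as constant): ∫M dx = 2x^3y^2 - 2x + h(y).
Differentiate w.r.t. y and set equal to N: the x-dependent terms already match, leaving h'(y) = 9y^2. Integrate: h(y) = 3y^3.
So F(x,y) = 3y^3 + 2x^3y^2 - 2x.
General solution: 3y^3 + 2x^3y^2 - 2x = C.


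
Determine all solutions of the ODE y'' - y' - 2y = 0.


Characteristic equation: r² - r - 2 = 0.
Factor: (r + 1)(r - 2) = 0 ⇒ r = -1, 2 (distinct real).
General solution: y = C₁e^(-x) + C₂e^(2x).


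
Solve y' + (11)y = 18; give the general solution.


P(x) = 11, Q(x) = 18; integrating factor μ = e^(11x).
(μ y)' = 18e^(11x) ⇒ μ y = (18/11)e^(11x) + C.
Divide by μ: y = 18/11 + Ce^(-11x).


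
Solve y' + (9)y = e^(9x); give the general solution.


P(x) = 9 ⇒ μ = e^(9x).
(μ y)' = e^(18x) ⇒ μ y = e^(18x)/18 + C.
Divide by μ: y = (1/18)e^(9x) + Ce^(-9x).


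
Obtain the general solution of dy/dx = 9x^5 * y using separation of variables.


Separate variables: dy/y = 9x^5 dx.
Integrate: ln|y| = (3/2)x^6 + C₀.
Exponentiate: y = Ce^((3/2)x^6).


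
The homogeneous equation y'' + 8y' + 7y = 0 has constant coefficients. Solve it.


Characteristic equation: r² + 8r + 7 = 0.
Factor: (r + 1)(r + 7) = 0 ⇒ r = -1, -7 (distinct real).
General solution: y = C₁e^(-x) + C₂e^(-7x).


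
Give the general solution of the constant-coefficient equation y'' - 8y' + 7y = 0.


Characteristic equation: r² - 8r + 7 = 0.
Factor: (r - 7)(r - 1) = 0 ⇒ r = 7, 1 (distinct real).
General solution: y = C₁e^(7x) + C₂e^(x).


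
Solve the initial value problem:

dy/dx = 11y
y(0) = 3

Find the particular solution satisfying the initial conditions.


General solution of y' = 11y is y = Ce^(11x).
Apply y(0) = 3: C = 3.
Particular solution: y = 3e^(11x).


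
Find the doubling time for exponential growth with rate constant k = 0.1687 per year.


Exponential growth: P(t) = P₀ e^(0.1687t). Set P(t)/P₀ = 2: e^(0.1687t) = 2.
Solve: t = ln(2)/0.1687 ≈ 4.11 years.


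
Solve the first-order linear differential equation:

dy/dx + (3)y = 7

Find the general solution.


P(x) = 3, Q(x) = 7; integrating factor μ = e^(3x).
(μ y)' = 7e^(3x) ⇒ μ y = (7/3)e^(3x) + C.
Divide by μ: y = 7/3 + Ce^(-3x).


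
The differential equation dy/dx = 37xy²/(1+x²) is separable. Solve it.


Separate: dy/y² = 37x/(1+x²) dx.
Integrate LHS: ∫ dy/y² = -1/y.
Integrate RHS via u = 1+x²: (37/2)ln(1+x²) + C.
Result: -1/y = (37/2)ln(1+x²) + C.


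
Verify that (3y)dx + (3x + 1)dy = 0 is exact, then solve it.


Check exactness: ∂M/∂y = 3 and ∂N/∂x = 3; equal, so the equation is exact.
Integrate M with respect to x (treating y as constant): ∫M dx = 3xy + h(y).
Differentiate w.r.t. y and set equal to N: the x-dependent terms already match, leaving h'(y) = 1. Integrate: h(y) = y.
So F(x,y) = 3xy + y.
General solution: 3xy + y = C.


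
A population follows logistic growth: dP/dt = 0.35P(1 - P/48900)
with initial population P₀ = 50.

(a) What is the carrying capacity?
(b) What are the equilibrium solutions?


Logistic ODE dP/dt = 0.35P(1 - P/48900) has equilibria where dP/dt = 0, i.e. P = 0 or P = 48900.
The coefficient (1 - P/K) = 0 when P = K, identifying K = 48900 as the carrying capacity.
(a) K = 48900; (b) equilibria P = 0 and P = 48900.


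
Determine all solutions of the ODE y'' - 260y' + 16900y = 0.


Characteristic equation: r² - 260r + 16900 = 0, i.e. (r - 130)² = 0.
Repeated root r = 130; include an x factor for the second linearly independent solution.
General solution: y = (C₁ + C₂x)e^(130x).


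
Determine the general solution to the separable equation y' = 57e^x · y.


Separate variables: dy/y = 57e^x dx.
Integrate: ln|y| = 57e^x + C₀.
Exponentiate: y = Ce^(57e^x).


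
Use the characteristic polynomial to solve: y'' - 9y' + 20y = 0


Characteristic equation: r² - 9r + 20 = 0.
Factor: (r - 4)(r - 5) = 0 ⇒ r = 4, 5 (distinct real).
General solution: y = C₁e^(4x) + C₂e^(5x).


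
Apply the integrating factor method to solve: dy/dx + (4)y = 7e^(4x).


P(x) = 4 ⇒ μ = e^(4x).
(μ y)' = 7e^(8x) ⇒ μ y = (7/8)e^(8x) + C.
Divide by μ: y = (7/8)e^(4x) + Ce^(-4x).


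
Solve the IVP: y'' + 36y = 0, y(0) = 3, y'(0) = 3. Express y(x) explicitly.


Characteristic roots of r² + 36 = 0 are ±6i, so y = C₁cos(6x) + C₂sin(6x).
Apply y(0) = 3: C₁ = 3. Differentiate and apply y'(0) = 3: 6·C₂ = 3, so C₂ = 1/2.
Particular solution: y = 3cos(6x) + (1/2)sin(6x).


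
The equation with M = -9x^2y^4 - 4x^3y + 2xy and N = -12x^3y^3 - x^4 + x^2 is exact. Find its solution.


Check exactness: ∂M/∂y = -36x^2y^3 - 4x^3 + 2x and ∂N/∂x = -36x^2y^3 - 4x^3 + 2x; equal, so the equation is exact.
Integrate M with respect to x (treating y as constant): ∫M dx = -3x^3y^4 - x^4y + x^2y + h(y).
Differentiate w.r.t. y and set equal to N: all terms match, so h'(y) = 0 and h is a constant absorbed into C.
General solution: -3x^3y^4 - x^4y + x^2y = C.


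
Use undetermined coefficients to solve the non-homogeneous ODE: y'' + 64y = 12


Homogeneous part: r² + 64 = 0 ⇒ r = ±8i, so y_h = C₁cos(8x) + C₂sin(8x).
Try constant y_p = A; plug in: 64A = 12 ⇒ A = 3/16.
General solution: y = C₁cos(8x) + C₂sin(8x) + 3/16.


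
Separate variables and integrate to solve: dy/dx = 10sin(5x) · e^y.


Separate: e^(-y) dy = 10sin(5x) dx.
Integrate: -e^(-y) = -2cos(5x) + C₀.
Rearrange: e^(-y) = 2cos(5x) + C.


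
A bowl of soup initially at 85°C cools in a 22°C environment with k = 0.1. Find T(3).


Newton's law: dT/dt = -k(T - T_a) has solution T(t) = T_a + (T₀ - T_a)e^(-kt).
Plug in T_a = 22, T₀ = 85, k = 0.1, t = 3: T(3) = 22 + (63)e^(-0.30) ≈ 68.7°C.


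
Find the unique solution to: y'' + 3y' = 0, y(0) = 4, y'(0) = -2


Characteristic roots of r² + 3r = 0 are -3, 0.
General solution y = c₁ e^(-3x) + c₂.
Apply y(0) = 4: c₁ + c₂ = 4. Apply y'(0) = -2: -3 c₁ + 0 c₂ = -2.
Solve: c₁ = 2/3, c₂ = 10/3.
Particular solution: y = (2/3)e^(-3x) + 10/3.


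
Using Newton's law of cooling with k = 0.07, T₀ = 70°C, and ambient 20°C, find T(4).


Newton's law: dT/dt = -k(T - T_a) has solution T(t) = T_a + (T₀ - T_a)e^(-kt).
Plug in T_a = 20, T₀ = 70, k = 0.07, t = 4: T(4) = 20 + (50)e^(-0.28) ≈ 57.8°C.


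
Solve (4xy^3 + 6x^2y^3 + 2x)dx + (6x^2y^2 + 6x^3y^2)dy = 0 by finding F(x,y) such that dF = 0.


Check exactness: ∂M/∂y = 12xy^2 + 18x^2y^2 and ∂N/∂x = 12xy^2 + 18x^2y^2; equal, so the equation is exact.
Integrate M with respect to x (treating y as constant): ∫M dx = 2x^2y^3 + 2x^3y^3 + x^2 + h(y).
Differentiate w.r.t. y and set equal to N: all terms match, so h'(y) = 0 and h is a constant absorbed into C.
General solution: 2x^2y^3 + 2x^3y^3 + x^2 = C.


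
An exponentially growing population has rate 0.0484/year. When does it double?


Exponential growth: P(t) = P₀ e^(0.0484t). Set P(t)/P₀ = 2: e^(0.0484t) = 2.
Solve: t = ln(2)/0.0484 ≈ 14.32 years.


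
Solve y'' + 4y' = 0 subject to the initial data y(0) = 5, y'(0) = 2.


Characteristic roots of r² + 4r = 0 are 0, -4.
General solution y = c₁ + c₂ e^(-4x).
Apply y(0) = 5: c₁ + c₂ = 5. Apply y'(0) = 2: 0 c₁ - 4 c₂ = 2.
Solve: c₁ = 11/2, c₂ = -1/2.
Particular solution: y = 11/2 - (1/2)e^(-4x).


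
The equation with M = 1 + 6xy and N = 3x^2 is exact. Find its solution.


Check exactness: ∂M/∂y = 6x and ∂N/∂x = 6x; equal, so the equation is exact.
Integrate M with respect to x (treating y as constant): ∫M dx = x + 3x^2y + h(y).
Differentiate w.r.t. y and set equal to N: all terms match, so h'(y) = 0 and h is a constant absorbed into C.
General solution: x + 3x^2y = C.


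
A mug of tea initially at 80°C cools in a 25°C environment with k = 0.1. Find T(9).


Newton's law: dT/dt = -k(T - T_a) has solution T(t) = T_a + (T₀ - T_a)e^(-kt).
Plug in T_a = 25, T₀ = 80, k = 0.1, t = 9: T(9) = 25 + (55)e^(-0.90) ≈ 47.4°C.


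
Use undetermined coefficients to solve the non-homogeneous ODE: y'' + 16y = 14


Homogeneous part: r² + 16 = 0 ⇒ r = ±4i, so y_h = C₁cos(4x) + C₂sin(4x).
Try constant y_p = A; plug in: 16A = 14 ⇒ A = 7/8.
General solution: y = C₁cos(4x) + C₂sin(4x) + 7/8.


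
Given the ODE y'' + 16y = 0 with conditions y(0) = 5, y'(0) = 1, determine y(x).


Characteristic roots of r² + 16 = 0 are ±4i, so y = C₁cos(4x) + C₂sin(4x).
Apply y(0) = 5: C₁ = 5. Differentiate and apply y'(0) = 1: 4·C₂ = 1, so C₂ = 1/4.
Particular solution: y = 5cos(4x) + (1/4)sin(4x).


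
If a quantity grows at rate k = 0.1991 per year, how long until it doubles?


Exponential growth: P(t) = P₀ e^(0.1991t). Set P(t)/P₀ = 2: e^(0.1991t) = 2.
Solve: t = ln(2)/0.1991 ≈ 3.48 years.


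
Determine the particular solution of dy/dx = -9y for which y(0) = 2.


General solution of y' = -9y is y = Ce^(-9x).
Apply y(0) = 2: C = 2.
Particular solution: y = 2e^(-9x).


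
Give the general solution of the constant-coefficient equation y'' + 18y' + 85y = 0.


Characteristic equation: r² + 18r + 85 = 0.
Discriminant is negative; roots r = -9 ± 2i (complex conjugate pair).
General solution uses e^(α x)(C₁ cos(β x) + C₂ sin(β x)): y = e^(-9x)(C₁cos(2x) + C₂sin(2x)).


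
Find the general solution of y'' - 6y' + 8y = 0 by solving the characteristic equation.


Characteristic equation: r² - 6r + 8 = 0.
Factor: (r - 4)(r - 2) = 0 ⇒ r = 4, 2 (distinct real).
General solution: y = C₁e^(4x) + C₂e^(2x).


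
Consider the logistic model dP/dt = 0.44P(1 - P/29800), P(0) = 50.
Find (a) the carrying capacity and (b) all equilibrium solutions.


Logistic ODE dP/dt = 0.44P(1 - P/29800) has equilibria where dP/dt = 0, i.e. P = 0 or P = 29800.
The coefficient (1 - P/K) = 0 when P = K, identifying K = 29800 as the carrying capacity.
(a) K = 29800; (b) equilibria P = 0 and P = 29800.


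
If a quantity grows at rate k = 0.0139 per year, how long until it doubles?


Exponential growth: P(t) = P₀ e^(0.0139t). Set P(t)/P₀ = 2: e^(0.0139t) = 2.
Solve: t = ln(2)/0.0139 ≈ 49.87 years.


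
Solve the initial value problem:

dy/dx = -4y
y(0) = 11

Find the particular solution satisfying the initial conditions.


General solution of y' = -4y is y = Ce^(-4x).
Apply y(0) = 11: C = 11.
Particular solution: y = 11e^(-4x).


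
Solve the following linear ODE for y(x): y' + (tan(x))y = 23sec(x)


P(x) = tan(x) ⇒ μ = e^(∫tan(x)dx) = sec(x).
(sec(x) y)' = 23sec²(x) ⇒ sec(x) y = 23tan(x) + C.
Multiply by cos(x): y = 23sin(x) + C·cos(x).


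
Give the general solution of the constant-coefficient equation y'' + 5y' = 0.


Characteristic equation: r² + 5r = 0.
Factor: (r + 5)(r - 0) = 0 ⇒ r = -5, 0 (distinct real).
General solution: y = C₁e^(-5x) + C₂.


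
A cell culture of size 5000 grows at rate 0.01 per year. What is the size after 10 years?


The ODE dP/dt = 0.01P has solution P(t) = P(0)e^(0.01t).
Substitute P(0) = 5000 and t = 10: P(10) = 5000 e^(0.10) ≈ 5526.


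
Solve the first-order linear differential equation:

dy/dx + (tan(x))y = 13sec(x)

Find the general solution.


P(x) = tan(x) ⇒ μ = e^(∫tan(x)dx) = sec(x).
(sec(x) y)' = 13sec²(x) ⇒ sec(x) y = 13tan(x) + C.
Multiply by cos(x): y = 13sin(x) + C·cos(x).


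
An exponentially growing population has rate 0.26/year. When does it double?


Exponential growth: P(t) = P₀ e^(0.26t). Set P(t)/P₀ = 2: e^(0.26t) = 2.
Solve: t = ln(2)/0.26 ≈ 2.67 years.


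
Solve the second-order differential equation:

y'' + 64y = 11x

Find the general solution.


Homogeneous: r² + 64 = 0 ⇒ r = ±8i, y_h = C₁cos(8x) + C₂sin(8x).
Polynomial forcing; try y_p = Ax + B. Then y_p'' + 64 y_p = 64(Ax + B) = 11x, so B = 0 and A = 11/64.
General solution: y = C₁cos(8x) + C₂sin(8x) + (11/64)x.


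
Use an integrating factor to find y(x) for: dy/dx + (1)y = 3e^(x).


P(x) = 1 ⇒ μ = e^(x).
(μ y)' = 3e^(2x) ⇒ μ y = (3/2)e^(2x) + C.
Divide by μ: y = (3/2)e^(x) + Ce^(-x).


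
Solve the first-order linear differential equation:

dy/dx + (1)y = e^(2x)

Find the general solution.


P(x) = 1 ⇒ μ = e^(x).
(μ y)' = e^(3x) ⇒ μ y = e^(3x)/3 + C.
Divide by μ: y = (1/3)e^(2x) + Ce^(-x).


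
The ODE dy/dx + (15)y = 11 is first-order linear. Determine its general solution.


P(x) = 15, Q(x) = 11; integrating factor μ = e^(15x).
(μ y)' = 11e^(15x) ⇒ μ y = (11/15)e^(15x) + C.
Divide by μ: y = 11/15 + Ce^(-15x).


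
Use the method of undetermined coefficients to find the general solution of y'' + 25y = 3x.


Homogeneous: r² + 25 = 0 ⇒ r = ±5i, y_h = C₁cos(5x) + C₂sin(5x).
Polynomial forcing; try y_p = Ax + B. Then y_p'' + 25 y_p = 25(Ax + B) = 3x, so B = 0 and A = 3/25.
General solution: y = C₁cos(5x) + C₂sin(5x) + (3/25)x.


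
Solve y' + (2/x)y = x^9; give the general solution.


P(x) = 2/x ⇒ μ = x^2.
(x^2 y)' = x^2·x^9 = x^11.
Integrate: x^2 y = x^12/(12) + C.
Solve for y: y = (1/12)x^10 + C/x^2.


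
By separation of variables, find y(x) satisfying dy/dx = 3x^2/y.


Separate variables: y dy = 3x^2 dx.
Integrate both sides: y²/2 = x^3 + C₀.
Multiply by 2: y² = 2x^3 + C.


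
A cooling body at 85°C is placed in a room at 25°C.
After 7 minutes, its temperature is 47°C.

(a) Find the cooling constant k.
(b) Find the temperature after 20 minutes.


Newton's law: T(t) = T_a + (T₀ - T_a)e^(-kt).
(a) Use T(7) = 47: (47 - 25)/(85 - 25) = e^(-k·7), so k = -ln(0.367)/7 ≈ 0.1433.
(b) Apply k to t = 20: T(20) = 25 + (60)e^(-2.867) ≈ 28.4°C.


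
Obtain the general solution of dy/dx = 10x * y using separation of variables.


Separate variables: dy/y = 10x dx.
Integrate: ln|y| = 5x^2 + C₀.
Exponentiate: y = Ce^(5x^2).


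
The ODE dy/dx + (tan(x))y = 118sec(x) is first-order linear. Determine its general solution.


P(x) = tan(x) ⇒ μ = e^(∫tan(x)dx) = sec(x).
(sec(x) y)' = 118sec²(x) ⇒ sec(x) y = 118tan(x) + C.
Multiply by cos(x): y = 118sin(x) + C·cos(x).


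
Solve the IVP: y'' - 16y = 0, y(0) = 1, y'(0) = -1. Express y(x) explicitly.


Characteristic roots of r² - 16 = 0 are -4, 4.
General solution y = c₁ e^(-4x) + c₂ e^(4x).
Apply y(0) = 1: c₁ + c₂ = 1. Apply y'(0) = -1: -4 c₁ + 4 c₂ = -1.
Solve: c₁ = 5/8, c₂ = 3/8.
Particular solution: y = (5/8)e^(-4x) + (3/8)e^(4x).


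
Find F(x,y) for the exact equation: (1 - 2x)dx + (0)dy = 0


Check exactness: ∂M/∂y = 0 and ∂N/∂x = 0; equal, so the equation is exact.
Integrate M with respect to x (treating y as constant): ∫M dx = x - x^2 + h(y).
Differentiate w.r.t. y and set equal to N: all terms match, so h'(y) = 0 and h is a constant absorbed into C.
General solution: x - x^2 = C.


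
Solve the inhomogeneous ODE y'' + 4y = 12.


Homogeneous part: r² + 4 = 0 ⇒ r = ±2i, so y_h = C₁cos(2x) + C₂sin(2x).
Try constant y_p = A; plug in: 4A = 12 ⇒ A = 3.
General solution: y = C₁cos(2x) + C₂sin(2x) + 3.


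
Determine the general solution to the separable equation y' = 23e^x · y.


Separate variables: dy/y = 23e^x dx.
Integrate: ln|y| = 23e^x + C₀.
Exponentiate: y = Ce^(23e^x).


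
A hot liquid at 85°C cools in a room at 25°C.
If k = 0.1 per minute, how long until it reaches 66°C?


From T(t) = T_a + (T₀ - T_a)e^(-kt), set T(t) = 66:
(66 - 25) / (85 - 25) = e^(-0.1t), so t = -ln(0.683)/0.1 ≈ 3.8 minutes.


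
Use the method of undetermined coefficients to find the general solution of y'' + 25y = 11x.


Homogeneous: r² + 25 = 0 ⇒ r = ±5i, y_h = C₁cos(5x) + C₂sin(5x).
Polynomial forcing; try y_p = Ax + B. Then y_p'' + 25 y_p = 25(Ax + B) = 11x, so B = 0 and A = 11/25.
General solution: y = C₁cos(5x) + C₂sin(5x) + (11/25)x.


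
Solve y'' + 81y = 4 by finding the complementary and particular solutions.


Homogeneous part: r² + 81 = 0 ⇒ r = ±9i, so y_h = C₁cos(9x) + C₂sin(9x).
Try constant y_p = A; plug in: 81A = 4 ⇒ A = 4/81.
General solution: y = C₁cos(9x) + C₂sin(9x) + 4/81.


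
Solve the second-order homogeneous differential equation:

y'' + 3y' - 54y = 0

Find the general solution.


Characteristic equation: r² + 3r - 54 = 0.
Factor: (r - 6)(r + 9) = 0 ⇒ r = 6, -9 (distinct real).
General solution: y = C₁e^(6x) + C₂e^(-9x).


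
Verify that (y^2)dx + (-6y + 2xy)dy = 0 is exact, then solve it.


Check exactness: ∂M/∂y = 2y and ∂N/∂x = 2y; equal, so the equation is exact.
Integrate M with respect to x (treating y as constant): ∫M dx = xy^2 + h(y).
Differentiate w.r.t. y and set equal to N: the x-dependent terms already match, leaving h'(y) = -6y. Integrate: h(y) = -3y^2.
So F(x,y) = -3y^2 + xy^2.
General solution: -3y^2 + xy^2 = C.


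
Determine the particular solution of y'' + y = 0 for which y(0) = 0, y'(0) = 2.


Characteristic roots of r² + 1 = 0 are ±1i, so y = C₁cos(x) + C₂sin(x).
Apply y(0) = 0: C₁ = 0. Differentiate and apply y'(0) = 2: 1·C₂ = 2, so C₂ = 2.
Particular solution: y = 2sin(x).


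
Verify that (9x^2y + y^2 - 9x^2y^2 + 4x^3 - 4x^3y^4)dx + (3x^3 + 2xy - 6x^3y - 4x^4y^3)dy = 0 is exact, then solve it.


Check exactness: ∂M/∂y = 9x^2 + 2y - 18x^2y - 16x^3y^3 and ∂N/∂x = 9x^2 + 2y - 18x^2y - 16x^3y^3; equal, so the equation is exact.
Integrate M with respect to x (treating y as constant): ∫M dx = 3x^3y + xy^2 - 3x^3y^2 + x^4 - x^4y^4 + h(y).
Differentiate w.r.t. y and set equal to N: all terms match, so h'(y) = 0 and h is a constant absorbed into C.
General solution: 3x^3y + xy^2 - 3x^3y^2 + x^4 - x^4y^4 = C.


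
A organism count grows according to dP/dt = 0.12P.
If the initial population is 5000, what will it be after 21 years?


The ODE dP/dt = 0.12P has solution P(t) = P(0)e^(0.12t).
Substitute P(0) = 5000 and t = 21: P(21) = 5000 e^(2.52) ≈ 62143.


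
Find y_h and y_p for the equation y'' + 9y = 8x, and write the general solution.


Homogeneous: r² + 9 = 0 ⇒ r = ±3i, y_h = C₁cos(3x) + C₂sin(3x).
Polynomial forcing; try y_p = Ax + B. Then y_p'' + 9 y_p = 9(Ax + B) = 8x, so B = 0 and A = 8/9.
General solution: y = C₁cos(3x) + C₂sin(3x) + (8/9)x.


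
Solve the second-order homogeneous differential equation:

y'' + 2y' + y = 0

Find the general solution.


Characteristic equation: r² + 2r + 1 = 0, i.e. (r + 1)² = 0.
Repeated root r = -1; include an x factor for the second linearly independent solution.
General solution: y = (C₁ + C₂x)e^(-x).


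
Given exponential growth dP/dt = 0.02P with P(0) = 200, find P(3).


The ODE dP/dt = 0.02P has solution P(t) = P(0)e^(0.02t).
Substitute P(0) = 200 and t = 3: P(3) = 200 e^(0.06) ≈ 212.


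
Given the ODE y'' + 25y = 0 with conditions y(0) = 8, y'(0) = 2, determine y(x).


Characteristic roots of r² + 25 = 0 are ±5i, so y = C₁cos(5x) + C₂sin(5x).
Apply y(0) = 8: C₁ = 8. Differentiate and apply y'(0) = 2: 5·C₂ = 2, so C₂ = 2/5.
Particular solution: y = 8cos(5x) + (2/5)sin(5x).


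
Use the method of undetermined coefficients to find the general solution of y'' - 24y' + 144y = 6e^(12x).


Characteristic polynomial (r - 12)² = 0; repeated root r = 12.
y_h = (C₁ + C₂x)e^(12x). Forcing matches the repeated root (resonance), so try y_p = Ax² e^(12x).
Substitute and solve for A: 2A = 6, so A = 3.
General solution: y = (C₁ + C₂x + 3x²)e^(12x).


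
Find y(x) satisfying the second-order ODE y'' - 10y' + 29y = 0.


Characteristic equation: r² - 10r + 29 = 0.
Discriminant is negative; roots r = 5 ± 2i (complex conjugate pair).
General solution uses e^(α x)(C₁ cos(β x) + C₂ sin(β x)): y = e^(5x)(C₁cos(2x) + C₂sin(2x)).


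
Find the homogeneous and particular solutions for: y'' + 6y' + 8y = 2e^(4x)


Characteristic roots of r² + 6r + 8 = 0 are -2, -4.
y_h = C₁e^(-2x) + C₂e^(-4x).
Forcing exponent 4 is not a characteristic root; try y_p = Ae^(4x).
Substitute: A·(16 + (6)·4 + (8)) = A·48 = 2, so A = 1/24.
General solution: y = C₁e^(-2x) + C₂e^(-4x) + (1/24)e^(4x).


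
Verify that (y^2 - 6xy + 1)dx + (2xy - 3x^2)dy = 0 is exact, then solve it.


Check exactness: ∂M/∂y = 2y - 6x and ∂N/∂x = 2y - 6x; equal, so the equation is exact.
Integrate M with respect to x (treating y as constant): ∫M dx = xy^2 - 3x^2y + x + h(y).
Differentiate w.r.t. y and set equal to N: all terms match, so h'(y) = 0 and h is a constant absorbed into C.
General solution: xy^2 - 3x^2y + x = C.


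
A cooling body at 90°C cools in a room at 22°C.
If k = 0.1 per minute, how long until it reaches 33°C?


From T(t) = T_a + (T₀ - T_a)e^(-kt), set T(t) = 33:
(33 - 22) / (90 - 22) = e^(-0.1t), so t = -ln(0.162)/0.1 ≈ 18.2 minutes.


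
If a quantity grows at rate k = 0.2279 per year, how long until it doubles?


Exponential growth: P(t) = P₀ e^(0.2279t). Set P(t)/P₀ = 2: e^(0.2279t) = 2.
Solve: t = ln(2)/0.2279 ≈ 3.04 years.


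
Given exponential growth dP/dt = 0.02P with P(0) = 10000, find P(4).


The ODE dP/dt = 0.02P has solution P(t) = P(0)e^(0.02t).
Substitute P(0) = 10000 and t = 4: P(4) = 10000 e^(0.08) ≈ 10833.


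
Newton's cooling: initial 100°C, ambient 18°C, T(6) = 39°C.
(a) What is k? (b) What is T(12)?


Newton's law: T(t) = T_a + (T₀ - T_a)e^(-kt).
(a) Use T(6) = 39: (39 - 18)/(100 - 18) = e^(-k·6), so k = -ln(0.256)/6 ≈ 0.2270.
(b) Apply k to t = 12: T(12) = 18 + (82)e^(-2.724) ≈ 23.4°C.


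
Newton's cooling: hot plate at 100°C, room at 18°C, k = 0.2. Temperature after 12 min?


Newton's law: dT/dt = -k(T - T_a) has solution T(t) = T_a + (T₀ - T_a)e^(-kt).
Plug in T_a = 18, T₀ = 100, k = 0.2, t = 12: T(12) = 18 + (82)e^(-2.40) ≈ 25.4°C.


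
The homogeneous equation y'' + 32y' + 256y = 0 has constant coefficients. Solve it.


Characteristic equation: r² + 32r + 256 = 0, i.e. (r + 16)² = 0.
Repeated root r = -16; include an x factor for the second linearly independent solution.
General solution: y = (C₁ + C₂x)e^(-16x).


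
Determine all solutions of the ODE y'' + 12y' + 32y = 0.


Characteristic equation: r² + 12r + 32 = 0.
Factor: (r + 4)(r + 8) = 0 ⇒ r = -4, -8 (distinct real).
General solution: y = C₁e^(-4x) + C₂e^(-8x).


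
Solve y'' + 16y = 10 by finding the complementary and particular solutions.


Homogeneous part: r² + 16 = 0 ⇒ r = ±4i, so y_h = C₁cos(4x) + C₂sin(4x).
Try constant y_p = A; plug in: 16A = 10 ⇒ A = 5/8.
General solution: y = C₁cos(4x) + C₂sin(4x) + 5/8.


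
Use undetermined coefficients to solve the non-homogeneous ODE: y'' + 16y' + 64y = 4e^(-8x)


Characteristic polynomial (r + 8)² = 0; repeated root r = -8.
y_h = (C₁ + C₂x)e^(-8x). Forcing matches the repeated root (resonance), so try y_p = Ax² e^(-8x).
Substitute and solve for A: 2A = 4, so A = 2.
General solution: y = (C₁ + C₂x + 2x²)e^(-8x).


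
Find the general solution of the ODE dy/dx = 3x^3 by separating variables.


Integrate both sides with respect to x: y = ∫ 3x^3 dx = (3/4)x^4 + C.


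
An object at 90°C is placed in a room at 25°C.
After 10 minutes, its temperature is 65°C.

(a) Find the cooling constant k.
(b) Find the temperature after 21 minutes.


Newton's law: T(t) = T_a + (T₀ - T_a)e^(-kt).
(a) Use T(10) = 65: (65 - 25)/(90 - 25) = e^(-k·10), so k = -ln(0.615)/10 ≈ 0.0486.
(b) Apply k to t = 21: T(21) = 25 + (65)e^(-1.020) ≈ 48.4°C.


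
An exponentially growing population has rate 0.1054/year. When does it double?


Exponential growth: P(t) = P₀ e^(0.1054t). Set P(t)/P₀ = 2: e^(0.1054t) = 2.
Solve: t = ln(2)/0.1054 ≈ 6.58 years.


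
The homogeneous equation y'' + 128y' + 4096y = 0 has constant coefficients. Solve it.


Characteristic equation: r² + 128r + 4096 = 0, i.e. (r + 64)² = 0.
Repeated root r = -64; include an x factor for the second linearly independent solution.
General solution: y = (C₁ + C₂x)e^(-64x).


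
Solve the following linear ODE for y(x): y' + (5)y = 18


P(x) = 5, Q(x) = 18; integrating factor μ = e^(5x).
(μ y)' = 18e^(5x) ⇒ μ y = (18/5)e^(5x) + C.
Divide by μ: y = 18/5 + Ce^(-5x).


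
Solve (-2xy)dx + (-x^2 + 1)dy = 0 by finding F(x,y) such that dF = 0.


Check exactness: ∂M/∂y = -2x and ∂N/∂x = -2x; equal, so the equation is exact.
Integrate M with respect to x (treating y as constant): ∫M dx = -x^2y + h(y).
Differentiate w.r.t. y and set equal to N: the x-dependent terms already match, leaving h'(y) = 1. Integrate: h(y) = y.
So F(x,y) = -x^2y + y.
General solution: -x^2y + y = C.


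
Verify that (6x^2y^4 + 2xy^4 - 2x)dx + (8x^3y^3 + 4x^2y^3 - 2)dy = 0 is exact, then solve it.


Check exactness: ∂M/∂y = 24x^2y^3 + 8xy^3 and ∂N/∂x = 24x^2y^3 + 8xy^3; equal, so the equation is exact.
Integrate M with respect to x (treating y as constant): ∫M dx = 2x^3y^4 + x^2y^4 - x^2 + h(y).
Differentiate w.r.t. y and set equal to N: the x-dependent terms already match, leaving h'(y) = -2. Integrate: h(y) = -2y.
So F(x,y) = 2x^3y^4 + x^2y^4 - 2y - x^2.
General solution: 2x^3y^4 + x^2y^4 - 2y - x^2 = C.


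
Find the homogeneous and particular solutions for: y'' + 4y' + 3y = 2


Characteristic roots of r² + 4r + 3 = 0 are -3, -1.
y_h = C₁e^(-3x) + C₂e^(-x).
Forcing exponent 0 is not a characteristic root; try y_p = A.
Substitute: A·(0 + (4)·0 + (3)) = A·3 = 2, so A = 2/3.
General solution: y = C₁e^(-3x) + C₂e^(-x) + 2/3.


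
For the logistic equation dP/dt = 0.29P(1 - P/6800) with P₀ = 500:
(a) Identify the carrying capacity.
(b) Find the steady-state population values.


Logistic ODE dP/dt = 0.29P(1 - P/6800) has equilibria where dP/dt = 0, i.e. P = 0 or P = 6800.
The coefficient (1 - P/K) = 0 when P = K, identifying K = 6800 as the carrying capacity.
(a) K = 6800; (b) equilibria P = 0 and P = 6800.


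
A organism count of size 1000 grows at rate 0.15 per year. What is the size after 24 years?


The ODE dP/dt = 0.15P has solution P(t) = P(0)e^(0.15t).
Substitute P(0) = 1000 and t = 24: P(24) = 1000 e^(3.60) ≈ 36598.


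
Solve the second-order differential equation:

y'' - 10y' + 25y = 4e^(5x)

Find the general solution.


Characteristic polynomial (r - 5)² = 0; repeated root r = 5.
y_h = (C₁ + C₂x)e^(5x). Forcing matches the repeated root (resonance), so try y_p = Ax² e^(5x).
Substitute and solve for A: 2A = 4, so A = 2.
General solution: y = (C₁ + C₂x + 2x²)e^(5x).


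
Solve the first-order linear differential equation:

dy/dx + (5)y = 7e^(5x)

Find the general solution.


P(x) = 5 ⇒ μ = e^(5x).
(μ y)' = 7e^(10x) ⇒ μ y = (7/10)e^(10x) + C.
Divide by μ: y = (7/10)e^(5x) + Ce^(-5x).


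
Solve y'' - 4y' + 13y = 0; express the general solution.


Characteristic equation: r² - 4r + 13 = 0.
Discriminant is negative; roots r = 2 ± 3i (complex conjugate pair).
General solution uses e^(α x)(C₁ cos(β x) + C₂ sin(β x)): y = e^(2x)(C₁cos(3x) + C₂sin(3x)).


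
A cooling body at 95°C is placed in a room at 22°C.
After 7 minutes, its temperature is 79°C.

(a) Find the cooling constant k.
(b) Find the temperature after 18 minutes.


Newton's law: T(t) = T_a + (T₀ - T_a)e^(-kt).
(a) Use T(7) = 79: (79 - 22)/(95 - 22) = e^(-k·7), so k = -ln(0.781)/7 ≈ 0.0353.
(b) Apply k to t = 18: T(18) = 22 + (73)e^(-0.636) ≈ 60.6°C.


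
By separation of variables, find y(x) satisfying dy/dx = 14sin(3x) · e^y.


Separate: e^(-y) dy = 14sin(3x) dx.
Integrate: -e^(-y) = -(14/3)cos(3x) + C₀.
Rearrange: e^(-y) = (14/3)cos(3x) + C.


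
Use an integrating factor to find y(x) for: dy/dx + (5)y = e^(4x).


P(x) = 5 ⇒ μ = e^(5x).
(μ y)' = e^(9x) ⇒ μ y = e^(9x)/9 + C.
Divide by μ: y = (1/9)e^(4x) + Ce^(-5x).


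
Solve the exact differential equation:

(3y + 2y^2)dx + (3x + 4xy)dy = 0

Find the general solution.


Check exactness: ∂M/∂y = 3 + 4y and ∂N/∂x = 3 + 4y; equal, so the equation is exact.
Integrate M with respect to x (treating y as constant): ∫M dx = 3xy + 2xy^2 + h(y).
Differentiate w.r.t. y and set equal to N: all terms match, so h'(y) = 0 and h is a constant absorbed into C.
General solution: 3xy + 2xy^2 = C.


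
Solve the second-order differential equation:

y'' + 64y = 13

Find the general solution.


Homogeneous part: r² + 64 = 0 ⇒ r = ±8i, so y_h = C₁cos(8x) + C₂sin(8x).
Try constant y_p = A; plug in: 64A = 13 ⇒ A = 13/64.
General solution: y = C₁cos(8x) + C₂sin(8x) + 13/64.


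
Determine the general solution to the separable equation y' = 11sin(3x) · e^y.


Separate: e^(-y) dy = 11sin(3x) dx.
Integrate: -e^(-y) = -(11/3)cos(3x) + C₀.
Rearrange: e^(-y) = (11/3)cos(3x) + C.


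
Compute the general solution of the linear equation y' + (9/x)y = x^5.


P(x) = 9/x ⇒ μ = x^9.
(x^9 y)' = x^14 ⇒ x^9 y = x^15/(15) + C.
Solve for y: y = (1/15)x^6 + C/x^9.


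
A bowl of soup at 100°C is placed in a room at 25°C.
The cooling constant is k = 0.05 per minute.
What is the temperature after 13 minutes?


Newton's law: dT/dt = -k(T - T_a) has solution T(t) = T_a + (T₀ - T_a)e^(-kt).
Plug in T_a = 25, T₀ = 100, k = 0.05, t = 13: T(13) = 25 + (75)e^(-0.65) ≈ 64.2°C.


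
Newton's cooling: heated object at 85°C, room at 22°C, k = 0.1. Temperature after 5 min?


Newton's law: dT/dt = -k(T - T_a) has solution T(t) = T_a + (T₀ - T_a)e^(-kt).
Plug in T_a = 22, T₀ = 85, k = 0.1, t = 5: T(5) = 22 + (63)e^(-0.50) ≈ 60.2°C.


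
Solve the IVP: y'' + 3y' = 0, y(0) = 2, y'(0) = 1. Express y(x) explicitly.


Characteristic roots of r² + 3r = 0 are -3, 0.
General solution y = c₁ e^(-3x) + c₂.
Apply y(0) = 2: c₁ + c₂ = 2. Apply y'(0) = 1: -3 c₁ + 0 c₂ = 1.
Solve: c₁ = -1/3, c₂ = 7/3.
Particular solution: y = -(1/3)e^(-3x) + 7/3.


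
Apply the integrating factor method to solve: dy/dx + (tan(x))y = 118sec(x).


P(x) = tan(x) ⇒ μ = e^(∫tan(x)dx) = sec(x).
(sec(x) y)' = 118sec²(x) ⇒ sec(x) y = 118tan(x) + C.
Multiply by cos(x): y = 118sin(x) + C·cos(x).


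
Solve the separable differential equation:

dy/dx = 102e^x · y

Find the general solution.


Separate variables: dy/y = 102e^x dx.
Integrate: ln|y| = 102e^x + C₀.
Exponentiate: y = Ce^(102e^x).


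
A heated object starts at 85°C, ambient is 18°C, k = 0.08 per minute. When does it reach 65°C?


From T(t) = T_a + (T₀ - T_a)e^(-kt), set T(t) = 65:
(65 - 18) / (85 - 18) = e^(-0.08t), so t = -ln(0.701)/0.08 ≈ 4.4 minutes.


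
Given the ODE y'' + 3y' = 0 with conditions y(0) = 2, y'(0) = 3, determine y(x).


Characteristic roots of r² + 3r = 0 are 0, -3.
General solution y = c₁ + c₂ e^(-3x).
Apply y(0) = 2: c₁ + c₂ = 2. Apply y'(0) = 3: 0 c₁ - 3 c₂ = 3.
Solve: c₁ = 3, c₂ = -1.
Particular solution: y = 3 - e^(-3x).


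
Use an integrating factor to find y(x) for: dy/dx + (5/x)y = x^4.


P(x) = 5/x ⇒ μ = x^5.
(x^5 y)' = x^5·x^4 = x^9.
Integrate: x^5 y = x^10/(10) + C.
Solve for y: y = (1/10)x^5 + C/x^5.


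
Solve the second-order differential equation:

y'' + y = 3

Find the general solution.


Homogeneous part: r² + 1 = 0 ⇒ r = ±1i, so y_h = C₁cos(x) + C₂sin(x).
Try constant y_p = A; plug in: 1A = 3 ⇒ A = 3.
General solution: y = C₁cos(x) + C₂sin(x) + 3.


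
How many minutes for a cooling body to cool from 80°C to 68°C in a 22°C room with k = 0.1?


From T(t) = T_a + (T₀ - T_a)e^(-kt), set T(t) = 68:
(68 - 22) / (80 - 22) = e^(-0.1t), so t = -ln(0.793)/0.1 ≈ 2.3 minutes.


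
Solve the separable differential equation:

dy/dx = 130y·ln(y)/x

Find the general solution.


Separate: dy/[y ln(y)] = 130 dx/x.
Substitute u = ln(y): du/u = 130 dx/x.
Integrate: ln|ln(y)| = 130ln|x| + C₀, hence ln(y) = C·x^130.


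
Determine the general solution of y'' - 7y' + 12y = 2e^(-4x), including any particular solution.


Characteristic roots of r² - 7r + 12 = 0 are 4, 3.
y_h = C₁e^(4x) + C₂e^(3x).
Forcing exponent -4 is not a characteristic root; try y_p = Ae^(-4x).
Substitute: A·(16 + (-7)·-4 + (12)) = A·56 = 2, so A = 1/28.
General solution: y = C₁e^(4x) + C₂e^(3x) + (1/28)e^(-4x).
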